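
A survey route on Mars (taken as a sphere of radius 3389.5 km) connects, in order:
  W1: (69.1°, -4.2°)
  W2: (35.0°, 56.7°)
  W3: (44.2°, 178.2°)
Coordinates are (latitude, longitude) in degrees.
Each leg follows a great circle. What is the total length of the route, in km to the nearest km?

Leg W1→W2: central angle 0.8258 rad, distance 2799.1 km.
Leg W2→W3: central angle 1.4776 rad, distance 5008.4 km.
Total: 2799.1 + 5008.4 ≈ 7808 km.

7808 km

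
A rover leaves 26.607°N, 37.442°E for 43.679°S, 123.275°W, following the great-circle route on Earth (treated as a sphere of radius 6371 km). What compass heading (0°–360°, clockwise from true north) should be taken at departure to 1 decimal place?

Δλ = -160.717° = -2.8050 rad.
y = sin Δλ · cos φ₂ = (-0.3302)(0.7232) = -0.2388
x = cos φ₁ sin φ₂ − sin φ₁ cos φ₂ cos Δλ = (0.8941)(-0.6906) − (0.4479)(0.7232)(-0.9439) = -0.3117
θ = atan2(y, x) = -142.54°; adding 360° gives 217.5°.

217.5°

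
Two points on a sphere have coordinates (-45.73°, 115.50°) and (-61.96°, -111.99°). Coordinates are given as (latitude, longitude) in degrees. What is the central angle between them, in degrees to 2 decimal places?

In radians: φ₁ = -0.7981, φ₂ = -1.0814, Δλ = 132.510° = 2.3127 rad.
cos c = sin φ₁ sin φ₂ + cos φ₁ cos φ₂ cos Δλ = (-0.7161)(-0.8826) + (0.6980)(0.4701)(-0.6757) = 0.41028,
so c = arccos(0.41028) = 1.14804 rad.
So the angular separation is 65.78°.

65.78°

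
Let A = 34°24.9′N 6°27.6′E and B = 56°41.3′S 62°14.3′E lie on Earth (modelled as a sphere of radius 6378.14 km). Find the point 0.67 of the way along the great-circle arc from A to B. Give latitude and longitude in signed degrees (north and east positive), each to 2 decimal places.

-28.38°, 35.98°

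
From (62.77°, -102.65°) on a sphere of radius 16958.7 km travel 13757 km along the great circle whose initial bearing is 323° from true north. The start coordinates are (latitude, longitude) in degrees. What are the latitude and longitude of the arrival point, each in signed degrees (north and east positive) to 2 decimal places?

Angular distance δ = d/R = 13757/16958.7 = 0.81121 rad; initial bearing θ = 5.6374 rad.
sin φ₂ = sin φ₁ cos δ + cos φ₁ sin δ cos θ = (0.8892)(0.6886) + (0.4576)(0.7251)(0.7986) = 0.8773, so φ₂ = 61.32°.
Δλ = atan2(sin θ sin δ cos φ₁, cos δ − sin φ₁ sin φ₂) = atan2(-0.1997, -0.0914) = -114.605°.
λ₂ = -102.650° − 114.605° = -217.25° → 142.75° after wrapping to (−180°, 180°].

61.32°, 142.75°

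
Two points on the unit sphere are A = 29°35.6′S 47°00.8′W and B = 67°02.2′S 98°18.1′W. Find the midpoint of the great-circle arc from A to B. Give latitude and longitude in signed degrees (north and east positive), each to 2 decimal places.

-50.78°, -62.30°

Central angle δ = 0.8408 rad. Interpolating on the sphere with fraction f = 0.5:
P = [sin((1−f)δ)·A + sin(fδ)·B] / sin δ = 0.5477·A + 0.5477·B in Cartesian coordinates,
giving P = (0.2939, -0.5598, -0.7748), i.e. latitude -50.78°, longitude -62.30°.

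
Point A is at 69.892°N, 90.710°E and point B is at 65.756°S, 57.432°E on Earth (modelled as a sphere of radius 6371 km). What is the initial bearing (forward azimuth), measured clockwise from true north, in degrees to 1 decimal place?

Δλ = -33.278° = -0.5808 rad.
y = sin Δλ · cos φ₂ = (-0.5487)(0.4106) = -0.2253
x = cos φ₁ sin φ₂ − sin φ₁ cos φ₂ cos Δλ = (0.3438)(-0.9118) − (0.9390)(0.4106)(0.8360) = -0.6358
θ = atan2(y, x) = -160.49°; adding 360° gives 199.5°.

199.5°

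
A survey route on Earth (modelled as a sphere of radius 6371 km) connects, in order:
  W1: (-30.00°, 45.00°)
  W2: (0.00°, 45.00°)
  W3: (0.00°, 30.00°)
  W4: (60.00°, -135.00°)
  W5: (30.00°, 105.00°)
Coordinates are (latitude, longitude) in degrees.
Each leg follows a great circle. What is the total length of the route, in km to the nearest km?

Leg W1→W2: central angle 0.5236 rad, distance 3335.8 km.
Leg W2→W3: central angle 0.2618 rad, distance 1667.9 km.
Leg W3→W4: central angle 2.0748 rad, distance 13218.8 km.
Leg W4→W5: central angle 1.3526 rad, distance 8617.2 km.
Total: 3335.8 + 1667.9 + 13218.8 + 8617.2 ≈ 26840 km.

26840 km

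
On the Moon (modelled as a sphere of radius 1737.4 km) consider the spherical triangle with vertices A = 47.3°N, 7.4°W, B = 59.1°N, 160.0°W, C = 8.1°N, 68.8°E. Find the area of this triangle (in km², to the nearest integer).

3392031 km²

Side lengths (central angles): a = 1.7865, b = 1.3039, c = 1.2436 rad; semiperimeter s = 2.1670.
By l'Huilier's theorem, tan(E/4) = √[tan(s/2) tan((s−a)/2) tan((s−b)/2) tan((s−c)/2)], giving spherical excess E = 1.1237 rad.
Area = E·R² = 1.1237 × (1737.4)² ≈ 3392031 km².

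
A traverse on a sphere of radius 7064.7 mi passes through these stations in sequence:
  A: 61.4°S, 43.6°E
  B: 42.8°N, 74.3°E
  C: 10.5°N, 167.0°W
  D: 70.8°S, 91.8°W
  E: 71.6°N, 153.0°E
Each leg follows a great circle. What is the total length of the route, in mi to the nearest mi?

Leg A→B: central angle 1.8698 rad, distance 13209.3 mi.
Leg B→C: central angle 1.7953 rad, distance 12683.4 mi.
Leg C→D: central angle 1.6604 rad, distance 11730.3 mi.
Leg D→E: central angle 2.7943 rad, distance 19740.8 mi.
Total: 13209.3 + 12683.4 + 11730.3 + 19740.8 ≈ 57364 mi.

57364 mi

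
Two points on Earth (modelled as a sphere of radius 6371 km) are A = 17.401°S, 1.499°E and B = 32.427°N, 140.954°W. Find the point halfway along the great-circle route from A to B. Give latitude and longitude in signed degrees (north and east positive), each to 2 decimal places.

21.96°, -59.51°

Central angle δ = 2.4964 rad. Interpolating on the sphere with fraction f = 0.5:
P = [sin((1−f)δ)·A + sin(fδ)·B] / sin δ = 1.5771·A + 1.5771·B in Cartesian coordinates,
giving P = (0.4705, -0.7992, 0.3740), i.e. latitude 21.96°, longitude -59.51°.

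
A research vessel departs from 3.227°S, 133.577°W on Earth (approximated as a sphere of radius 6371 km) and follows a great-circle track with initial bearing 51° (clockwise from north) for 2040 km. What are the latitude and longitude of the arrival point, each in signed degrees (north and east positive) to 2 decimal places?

8.30°, -119.27°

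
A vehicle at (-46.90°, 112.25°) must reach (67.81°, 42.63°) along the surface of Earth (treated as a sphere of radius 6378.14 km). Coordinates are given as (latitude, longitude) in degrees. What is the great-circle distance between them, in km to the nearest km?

14014 km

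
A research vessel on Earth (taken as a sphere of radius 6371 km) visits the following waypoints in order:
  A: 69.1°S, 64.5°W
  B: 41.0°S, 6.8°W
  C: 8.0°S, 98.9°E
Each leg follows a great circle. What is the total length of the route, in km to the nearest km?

Leg A→B: central angle 0.7125 rad, distance 4539.1 km.
Leg B→C: central angle 1.6820 rad, distance 10715.7 km.
Total: 4539.1 + 10715.7 ≈ 15255 km.

15255 km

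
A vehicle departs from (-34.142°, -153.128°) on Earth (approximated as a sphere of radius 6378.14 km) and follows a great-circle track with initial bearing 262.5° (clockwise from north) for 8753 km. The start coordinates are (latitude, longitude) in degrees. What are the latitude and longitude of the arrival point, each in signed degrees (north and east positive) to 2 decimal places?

-12.51°, 122.24°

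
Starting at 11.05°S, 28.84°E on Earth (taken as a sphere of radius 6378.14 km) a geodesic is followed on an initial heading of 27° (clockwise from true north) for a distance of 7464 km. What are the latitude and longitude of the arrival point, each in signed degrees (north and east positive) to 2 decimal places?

46.93°, 66.59°

Angular distance δ = d/R = 7464/6378.14 = 1.17025 rad; initial bearing θ = 0.4712 rad.
sin φ₂ = sin φ₁ cos δ + cos φ₁ sin δ cos θ = (-0.1917)(0.3899) + (0.9815)(0.9208)(0.8910) = 0.7305, so φ₂ = 46.93°.
Δλ = atan2(sin θ sin δ cos φ₁, cos δ − sin φ₁ sin φ₂) = atan2(0.4103, 0.5299) = 37.749°.
λ₂ = 28.840° + 37.749° = 66.59°.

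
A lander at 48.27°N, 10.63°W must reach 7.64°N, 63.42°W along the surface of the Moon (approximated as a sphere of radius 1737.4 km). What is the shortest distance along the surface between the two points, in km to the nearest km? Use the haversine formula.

In radians: φ₁ = 0.8425, φ₂ = 0.1333, Δλ = -52.790° = -0.9214 rad.
Haversine: a = sin²(Δφ/2) + cos φ₁ cos φ₂ sin²(Δλ/2) = 0.1205 + (0.6656)(0.9911)(0.1976) = 0.25091.
Central angle c = 2·arcsin(√a) = 1.04931 rad.
Distance = R·c = 1737.4 × 1.0493 ≈ 1823 km.

1823 km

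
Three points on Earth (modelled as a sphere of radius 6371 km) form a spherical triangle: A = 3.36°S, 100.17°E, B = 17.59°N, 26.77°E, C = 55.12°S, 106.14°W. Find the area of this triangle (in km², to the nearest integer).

Side lengths (central angles): a = 2.2383, b = 2.0529, c = 1.3138 rad; semiperimeter s = 2.8025.
By l'Huilier's theorem, tan(E/4) = √[tan(s/2) tan((s−a)/2) tan((s−b)/2) tan((s−c)/2)], giving spherical excess E = 2.6579 rad.
Area = E·R² = 2.6579 × (6371)² ≈ 107885116 km².

107885116 km²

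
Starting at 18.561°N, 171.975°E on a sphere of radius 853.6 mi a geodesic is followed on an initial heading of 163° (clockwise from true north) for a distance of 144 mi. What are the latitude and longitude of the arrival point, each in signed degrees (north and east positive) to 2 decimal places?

9.30°, 174.83°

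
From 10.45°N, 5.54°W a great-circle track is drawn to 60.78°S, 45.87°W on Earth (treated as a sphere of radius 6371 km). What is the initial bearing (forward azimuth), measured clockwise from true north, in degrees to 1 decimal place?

198.8°

With φ₁ = 0.1824, φ₂ = -1.0608, Δλ = -0.7039 rad, the forward-azimuth formula gives
θ = atan2( sin Δλ cos φ₂ , cos φ₁ sin φ₂ − sin φ₁ cos φ₂ cos Δλ ) = atan2(-0.3159, -0.9258) = -161.16°.
Adding 360° brings this into [0°, 360°): 198.8°.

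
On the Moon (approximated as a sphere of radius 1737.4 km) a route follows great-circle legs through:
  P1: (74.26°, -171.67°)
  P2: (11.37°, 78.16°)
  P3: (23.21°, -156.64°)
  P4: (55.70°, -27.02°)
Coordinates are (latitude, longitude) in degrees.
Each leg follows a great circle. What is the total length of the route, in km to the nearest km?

Leg P1→P2: central angle 1.4726 rad, distance 2558.5 km.
Leg P2→P3: central angle 2.0283 rad, distance 3523.9 km.
Leg P3→P4: central angle 1.5755 rad, distance 2737.3 km.
Total: 2558.5 + 3523.9 + 2737.3 ≈ 8820 km.

8820 km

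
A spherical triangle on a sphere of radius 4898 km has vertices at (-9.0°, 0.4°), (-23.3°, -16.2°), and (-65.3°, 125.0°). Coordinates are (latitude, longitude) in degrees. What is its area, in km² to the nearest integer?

8308579 km²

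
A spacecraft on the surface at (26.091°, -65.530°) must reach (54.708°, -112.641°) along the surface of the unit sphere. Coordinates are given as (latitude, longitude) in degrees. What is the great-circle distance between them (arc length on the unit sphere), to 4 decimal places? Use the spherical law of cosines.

0.7783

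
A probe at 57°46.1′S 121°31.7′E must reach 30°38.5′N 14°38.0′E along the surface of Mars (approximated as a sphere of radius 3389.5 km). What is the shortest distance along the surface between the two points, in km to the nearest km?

7357 km

Let φ₁ = -1.0082 rad, φ₂ = 0.5348 rad, and Δλ = -1.8657 rad.
cos c = sin φ₁ sin φ₂ + cos φ₁ cos φ₂ cos Δλ = (-0.8459)(0.5097) + (0.5333)(0.8604)(-0.2906) = -0.56448,
so c = arccos(-0.56448) = 2.17060 rad.
Distance = R·c = 3389.5 × 2.1706 ≈ 7357 km.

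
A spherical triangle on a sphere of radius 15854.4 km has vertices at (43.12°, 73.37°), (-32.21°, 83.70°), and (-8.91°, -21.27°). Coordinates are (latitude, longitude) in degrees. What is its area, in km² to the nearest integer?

396574481 km²

Side lengths (central angles): a = 1.7046, b = 1.7357, c = 1.3251 rad; semiperimeter s = 2.3827.
By l'Huilier's theorem, tan(E/4) = √[tan(s/2) tan((s−a)/2) tan((s−b)/2) tan((s−c)/2)], giving spherical excess E = 1.5777 rad.
Area = E·R² = 1.5777 × (15854.4)² ≈ 396574481 km².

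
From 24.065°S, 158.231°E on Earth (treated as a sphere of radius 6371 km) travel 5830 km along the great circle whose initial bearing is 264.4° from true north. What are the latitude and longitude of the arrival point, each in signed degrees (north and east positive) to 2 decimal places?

Angular distance δ = d/R = 5830/6371 = 0.91508 rad; initial bearing θ = 4.6147 rad.
sin φ₂ = sin φ₁ cos δ + cos φ₁ sin δ cos θ = (-0.4078)(0.6097) + (0.9131)(0.7926)(-0.0976) = -0.3193, so φ₂ = -18.62°.
Δλ = atan2(sin θ sin δ cos φ₁, cos δ − sin φ₁ sin φ₂) = atan2(-0.7203, 0.4795) = -56.345°.
λ₂ = 158.231° − 56.345° = 101.89°.

-18.62°, 101.89°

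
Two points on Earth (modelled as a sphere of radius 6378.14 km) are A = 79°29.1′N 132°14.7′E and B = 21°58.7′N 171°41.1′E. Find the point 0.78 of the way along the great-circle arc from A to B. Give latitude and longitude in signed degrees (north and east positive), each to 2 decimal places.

35.06°, 169.54°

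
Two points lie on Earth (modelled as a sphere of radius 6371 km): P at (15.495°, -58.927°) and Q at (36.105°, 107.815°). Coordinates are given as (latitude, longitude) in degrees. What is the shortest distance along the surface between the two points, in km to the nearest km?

Let φ₁ = 0.2704 rad, φ₂ = 0.6302 rad, and Δλ = 2.9102 rad.
Haversine: a = sin²(Δφ/2) + cos φ₁ cos φ₂ sin²(Δλ/2) = 0.0320 + (0.9637)(0.8079)(0.9867) = 0.80020.
Central angle c = 2·arcsin(√a) = 2.21479 rad.
Distance = R·c = 6371 × 2.2148 ≈ 14110 km.

14110 km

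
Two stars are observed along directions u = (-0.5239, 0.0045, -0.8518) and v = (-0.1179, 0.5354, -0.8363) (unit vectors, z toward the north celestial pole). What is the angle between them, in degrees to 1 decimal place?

u·v = 0.7765; |u| = 1.0000, |v| = 1.0000.
cos θ = (u·v)/(|u||v|) = 0.7765, so θ = 39.1°.

39.1°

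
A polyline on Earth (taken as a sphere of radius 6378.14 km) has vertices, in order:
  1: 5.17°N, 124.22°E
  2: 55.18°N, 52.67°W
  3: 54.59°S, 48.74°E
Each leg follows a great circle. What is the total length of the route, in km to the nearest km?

28594 km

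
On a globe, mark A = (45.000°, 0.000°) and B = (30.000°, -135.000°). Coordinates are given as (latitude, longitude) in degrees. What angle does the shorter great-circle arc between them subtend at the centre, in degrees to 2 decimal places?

94.56°

Let φ₁ = 0.7854 rad, φ₂ = 0.5236 rad, and Δλ = -2.3562 rad.
cos c = sin φ₁ sin φ₂ + cos φ₁ cos φ₂ cos Δλ = (0.7071)(0.5000) + (0.7071)(0.8660)(-0.7071) = -0.07946,
so c = arccos(-0.07946) = 1.65034 rad.
So the angular separation is 94.56°.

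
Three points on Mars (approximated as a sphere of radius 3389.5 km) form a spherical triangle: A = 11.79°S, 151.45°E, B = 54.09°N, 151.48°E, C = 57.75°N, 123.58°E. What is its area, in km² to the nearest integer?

1964871 km²

Side lengths (central angles): a = 0.2781, b = 1.2777, c = 1.1498 rad; semiperimeter s = 1.3528.
By l'Huilier's theorem, tan(E/4) = √[tan(s/2) tan((s−a)/2) tan((s−b)/2) tan((s−c)/2)], giving spherical excess E = 0.1710 rad.
Area = E·R² = 0.1710 × (3389.5)² ≈ 1964871 km².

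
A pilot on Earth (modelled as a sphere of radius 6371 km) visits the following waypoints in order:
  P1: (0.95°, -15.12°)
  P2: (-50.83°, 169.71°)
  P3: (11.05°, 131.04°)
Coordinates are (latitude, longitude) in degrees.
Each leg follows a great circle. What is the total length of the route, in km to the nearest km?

Leg P1→P2: central angle 2.2681 rad, distance 14450.0 km.
Leg P2→P3: central angle 1.2288 rad, distance 7828.4 km.
Total: 14450.0 + 7828.4 ≈ 22278 km.

22278 km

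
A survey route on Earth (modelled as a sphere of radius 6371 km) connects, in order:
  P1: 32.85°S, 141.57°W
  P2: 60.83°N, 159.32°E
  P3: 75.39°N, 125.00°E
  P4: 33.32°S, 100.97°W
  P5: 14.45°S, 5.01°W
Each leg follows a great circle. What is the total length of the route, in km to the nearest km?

38224 km

Leg P1→P2: central angle 1.8374 rad, distance 11705.9 km.
Leg P2→P3: central angle 0.3286 rad, distance 2093.8 km.
Leg P3→P4: central angle 2.3159 rad, distance 14754.6 km.
Leg P4→P5: central angle 1.5177 rad, distance 9669.4 km.
Total: 11705.9 + 2093.8 + 14754.6 + 9669.4 ≈ 38224 km.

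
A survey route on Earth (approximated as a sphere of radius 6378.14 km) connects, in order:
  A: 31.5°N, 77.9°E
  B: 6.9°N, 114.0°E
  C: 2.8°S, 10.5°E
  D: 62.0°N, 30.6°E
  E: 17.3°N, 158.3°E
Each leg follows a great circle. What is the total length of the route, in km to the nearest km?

33694 km

Leg A→B: central angle 0.7277 rad, distance 4641.4 km.
Leg B→C: central angle 1.8104 rad, distance 11547.2 km.
Leg C→D: central angle 1.1623 rad, distance 7413.4 km.
Leg D→E: central angle 1.5823 rad, distance 10092.4 km.
Total: 4641.4 + 11547.2 + 7413.4 + 10092.4 ≈ 33694 km.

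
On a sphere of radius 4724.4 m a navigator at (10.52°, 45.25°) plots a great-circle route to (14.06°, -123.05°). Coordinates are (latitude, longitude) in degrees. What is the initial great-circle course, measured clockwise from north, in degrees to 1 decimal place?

With φ₁ = 0.1836, φ₂ = 0.2454, Δλ = -2.9374 rad, the forward-azimuth formula gives
θ = atan2( sin Δλ cos φ₂ , cos φ₁ sin φ₂ − sin φ₁ cos φ₂ cos Δλ ) = atan2(-0.1967, 0.4123) = -25.51°.
Adding 360° brings this into [0°, 360°): 334.5°.

334.5°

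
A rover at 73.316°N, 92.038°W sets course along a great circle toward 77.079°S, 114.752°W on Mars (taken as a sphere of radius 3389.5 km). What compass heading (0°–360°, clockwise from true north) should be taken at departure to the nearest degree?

190°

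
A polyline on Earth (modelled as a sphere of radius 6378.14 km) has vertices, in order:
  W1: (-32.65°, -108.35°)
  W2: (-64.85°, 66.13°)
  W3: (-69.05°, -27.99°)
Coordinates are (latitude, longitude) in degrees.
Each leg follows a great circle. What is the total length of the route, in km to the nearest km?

Leg W1→W2: central angle 1.4382 rad, distance 9173.2 km.
Leg W2→W3: central angle 0.5837 rad, distance 3722.8 km.
Total: 9173.2 + 3722.8 ≈ 12896 km.

12896 km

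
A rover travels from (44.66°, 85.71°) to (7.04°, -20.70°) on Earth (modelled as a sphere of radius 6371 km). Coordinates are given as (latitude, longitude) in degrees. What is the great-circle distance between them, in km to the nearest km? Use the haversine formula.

With latitudes φ₁ = 44.660°, φ₂ = 7.040° and longitude difference Δλ = -106.410°:
Haversine: a = sin²(Δφ/2) + cos φ₁ cos φ₂ sin²(Δλ/2) = 0.1040 + (0.7113)(0.9925)(0.6413) = 0.55664.
Central angle c = 2·arcsin(√a) = 1.68432 rad.
Distance = R·c = 6371 × 1.6843 ≈ 10731 km.

10731 km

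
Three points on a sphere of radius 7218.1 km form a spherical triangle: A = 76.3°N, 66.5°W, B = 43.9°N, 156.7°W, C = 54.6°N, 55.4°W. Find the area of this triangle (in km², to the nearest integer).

8103494 km²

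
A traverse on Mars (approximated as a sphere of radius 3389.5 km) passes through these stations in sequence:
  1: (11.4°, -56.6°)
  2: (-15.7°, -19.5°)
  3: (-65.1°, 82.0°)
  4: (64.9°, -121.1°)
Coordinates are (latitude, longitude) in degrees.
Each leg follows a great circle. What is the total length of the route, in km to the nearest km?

17537 km

Leg 1→2: central angle 0.7965 rad, distance 2699.8 km.
Leg 2→3: central angle 1.4054 rad, distance 4763.6 km.
Leg 3→4: central angle 2.9721 rad, distance 10074.0 km.
Total: 2699.8 + 4763.6 + 10074.0 ≈ 17537 km.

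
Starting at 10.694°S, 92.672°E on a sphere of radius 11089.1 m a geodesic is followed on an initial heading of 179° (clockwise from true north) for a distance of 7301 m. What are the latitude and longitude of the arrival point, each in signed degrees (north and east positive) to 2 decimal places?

-48.41°, 93.59°

Angular distance δ = d/R = 7301/11089.1 = 0.65839 rad; initial bearing θ = 3.1241 rad.
sin φ₂ = sin φ₁ cos δ + cos φ₁ sin δ cos θ = (-0.1856)(0.7910) + (0.9826)(0.6118)(-0.9998) = -0.7479, so φ₂ = -48.41°.
Δλ = atan2(sin θ sin δ cos φ₁, cos δ − sin φ₁ sin φ₂) = atan2(0.0105, 0.6522) = 0.922°.
λ₂ = 92.672° + 0.922° = 93.59°.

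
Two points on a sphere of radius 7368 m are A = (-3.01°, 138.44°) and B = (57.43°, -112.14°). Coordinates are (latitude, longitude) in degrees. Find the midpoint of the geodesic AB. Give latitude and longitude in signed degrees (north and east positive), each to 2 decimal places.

The central angle between A and B is δ = 1.7957 rad.
With f = 0.5, the slerp weights are sin((1−f)δ)/sin δ = 0.8022 and sin(fδ)/sin δ = 0.8022.
Weighted sum of the unit vectors: (0.8022)·(-0.7472,0.6625,-0.0525) + (0.8022)·(-0.2029,-0.4986,0.8427) = (-0.7622, 0.1314, 0.6339).
Converting back: φ = atan2(z, √(x²+y²)) = 39.34°, λ = atan2(y, x) = 170.22°.

39.34°, 170.22°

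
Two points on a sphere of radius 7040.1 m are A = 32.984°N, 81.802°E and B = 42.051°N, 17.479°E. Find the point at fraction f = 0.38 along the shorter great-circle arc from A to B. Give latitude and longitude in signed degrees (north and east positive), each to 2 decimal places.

40.71°, 59.70°

Central angle δ = 0.8834 rad. Interpolating on the sphere with fraction f = 0.38:
P = [sin((1−f)δ)·A + sin(fδ)·B] / sin δ = 0.6737·A + 0.4262·B in Cartesian coordinates,
giving P = (0.3825, 0.6544, 0.6523), i.e. latitude 40.71°, longitude 59.70°.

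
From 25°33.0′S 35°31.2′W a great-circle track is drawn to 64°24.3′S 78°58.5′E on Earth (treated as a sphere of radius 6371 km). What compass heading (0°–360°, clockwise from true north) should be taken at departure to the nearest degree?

Δλ = 114.495° = 1.9983 rad.
y = sin Δλ · cos φ₂ = (0.9100)(0.4320) = 0.3931
x = cos φ₁ sin φ₂ − sin φ₁ cos φ₂ cos Δλ = (0.9022)(-0.9019) − (-0.4313)(0.4320)(-0.4146) = -0.8909
θ = atan2(y, x) = 156.19°, so the bearing is 156°.

156°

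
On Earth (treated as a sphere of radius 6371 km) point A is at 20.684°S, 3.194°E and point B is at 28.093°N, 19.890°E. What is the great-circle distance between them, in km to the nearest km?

In radians: φ₁ = -0.3610, φ₂ = 0.4903, Δλ = 16.696° = 0.2914 rad.
Haversine: a = sin²(Δφ/2) + cos φ₁ cos φ₂ sin²(Δλ/2) = 0.1705 + (0.9355)(0.8822)(0.0211) = 0.18790.
Central angle c = 2·arcsin(√a) = 0.89669 rad.
Distance = R·c = 6371 × 0.8967 ≈ 5713 km.

5713 km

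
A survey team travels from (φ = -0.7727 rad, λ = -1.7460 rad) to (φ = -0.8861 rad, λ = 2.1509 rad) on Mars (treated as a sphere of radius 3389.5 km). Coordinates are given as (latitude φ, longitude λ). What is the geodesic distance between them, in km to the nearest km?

With latitudes φ₁ = -44.272°, φ₂ = -50.770° and longitude difference Δλ = -136.724°:
Haversine: a = sin²(Δφ/2) + cos φ₁ cos φ₂ sin²(Δλ/2) = 0.0032 + (0.7160)(0.6324)(0.8640) = 0.39448.
Central angle c = 2·arcsin(√a) = 1.35816 rad.
Distance = R·c = 3389.5 × 1.3582 ≈ 4603 km.

4603 km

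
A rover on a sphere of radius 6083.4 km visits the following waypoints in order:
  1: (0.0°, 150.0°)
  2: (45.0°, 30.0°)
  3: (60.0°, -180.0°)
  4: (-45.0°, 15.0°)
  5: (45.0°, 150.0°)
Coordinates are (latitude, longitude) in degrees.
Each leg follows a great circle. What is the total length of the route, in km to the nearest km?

Leg 1→2: central angle 1.9322 rad, distance 11754.1 km.
Leg 2→3: central angle 1.2596 rad, distance 7662.7 km.
Leg 3→4: central angle 2.8367 rad, distance 17256.8 km.
Leg 4→5: central angle 2.5936 rad, distance 15777.7 km.
Total: 11754.1 + 7662.7 + 17256.8 + 15777.7 ≈ 52451 km.

52451 km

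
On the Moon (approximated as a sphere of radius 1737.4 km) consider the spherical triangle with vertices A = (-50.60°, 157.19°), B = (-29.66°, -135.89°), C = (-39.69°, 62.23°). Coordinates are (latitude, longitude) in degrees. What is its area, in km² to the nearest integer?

1385198 km²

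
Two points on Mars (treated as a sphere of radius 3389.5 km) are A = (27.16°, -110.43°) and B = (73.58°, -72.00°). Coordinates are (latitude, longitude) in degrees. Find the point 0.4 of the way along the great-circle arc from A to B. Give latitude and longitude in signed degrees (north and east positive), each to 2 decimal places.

The central angle between A and B is δ = 0.8829 rad.
With f = 0.4, the slerp weights are sin((1−f)δ)/sin δ = 0.6541 and sin(fδ)/sin δ = 0.4477.
Weighted sum of the unit vectors: (0.6541)·(-0.3106,-0.8338,0.4565) + (0.4477)·(0.0874,-0.2688,0.9592) = (-0.1640, -0.6657, 0.7280).
Converting back: φ = atan2(z, √(x²+y²)) = 46.72°, λ = atan2(y, x) = -103.84°.

46.72°, -103.84°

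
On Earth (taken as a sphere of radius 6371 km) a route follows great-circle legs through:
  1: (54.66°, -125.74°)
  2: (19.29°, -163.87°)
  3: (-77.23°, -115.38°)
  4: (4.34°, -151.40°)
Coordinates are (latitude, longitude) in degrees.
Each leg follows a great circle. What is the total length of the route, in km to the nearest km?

25604 km

Leg 1→2: central angle 0.7969 rad, distance 5077.0 km.
Leg 2→3: central angle 1.7558 rad, distance 11185.9 km.
Leg 3→4: central angle 1.4661 rad, distance 9340.8 km.
Total: 5077.0 + 11185.9 + 9340.8 ≈ 25604 km.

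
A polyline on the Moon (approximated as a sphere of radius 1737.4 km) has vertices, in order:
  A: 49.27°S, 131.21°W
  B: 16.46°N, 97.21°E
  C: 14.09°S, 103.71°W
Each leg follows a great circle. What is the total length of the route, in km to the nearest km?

8756 km

Leg A→B: central angle 2.2524 rad, distance 3913.3 km.
Leg B→C: central angle 2.7871 rad, distance 4842.3 km.
Total: 3913.3 + 4842.3 ≈ 8756 km.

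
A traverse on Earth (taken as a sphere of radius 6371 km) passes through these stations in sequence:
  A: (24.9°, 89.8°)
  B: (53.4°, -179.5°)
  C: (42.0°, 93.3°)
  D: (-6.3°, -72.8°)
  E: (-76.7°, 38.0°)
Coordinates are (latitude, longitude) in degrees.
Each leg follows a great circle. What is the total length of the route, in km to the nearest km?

Leg A→B: central angle 1.2330 rad, distance 7855.4 km.
Leg B→C: central angle 0.9778 rad, distance 6229.7 km.
Leg C→D: central angle 2.4823 rad, distance 15815.0 km.
Leg D→E: central angle 1.5452 rad, distance 9844.5 km.
Total: 7855.4 + 6229.7 + 15815.0 + 9844.5 ≈ 39745 km.

39745 km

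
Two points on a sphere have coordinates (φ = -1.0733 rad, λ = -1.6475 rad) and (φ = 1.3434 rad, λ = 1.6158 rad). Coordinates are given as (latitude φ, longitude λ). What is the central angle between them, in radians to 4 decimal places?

2.8685 rad

Let φ₁ = -1.0733 rad, φ₂ = 1.3434 rad, and Δλ = -3.0199 rad.
cos c = sin φ₁ sin φ₂ + cos φ₁ cos φ₂ cos Δλ = (-0.8788)(0.9743) + (0.4772)(0.2254)(-0.9926) = -0.96295,
so c = arccos(-0.96295) = 2.86853 rad.
So the angular separation is 2.8685 rad.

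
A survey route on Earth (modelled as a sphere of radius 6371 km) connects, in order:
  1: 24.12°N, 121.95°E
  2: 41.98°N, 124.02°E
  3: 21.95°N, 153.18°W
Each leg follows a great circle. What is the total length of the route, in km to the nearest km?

9817 km

Leg 1→2: central angle 0.3132 rad, distance 1995.1 km.
Leg 2→3: central angle 1.2277 rad, distance 7821.4 km.
Total: 1995.1 + 7821.4 ≈ 9817 km.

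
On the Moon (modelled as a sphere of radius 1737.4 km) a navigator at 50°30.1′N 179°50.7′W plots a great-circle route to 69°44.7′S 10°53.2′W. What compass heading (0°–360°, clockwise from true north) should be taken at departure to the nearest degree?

169°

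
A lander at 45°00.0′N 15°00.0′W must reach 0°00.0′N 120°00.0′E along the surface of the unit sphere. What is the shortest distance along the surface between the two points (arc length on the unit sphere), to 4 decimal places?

Let φ₁ = 0.7854 rad, φ₂ = 0.0000 rad, and Δλ = 2.3562 rad.
cos c = sin φ₁ sin φ₂ + cos φ₁ cos φ₂ cos Δλ = (0.7071)(0.0000) + (0.7071)(1.0000)(-0.7071) = -0.50000,
so c = arccos(-0.50000) = 2.09440 rad.
On the unit sphere the arc length equals the central angle: 2.0944.

2.0944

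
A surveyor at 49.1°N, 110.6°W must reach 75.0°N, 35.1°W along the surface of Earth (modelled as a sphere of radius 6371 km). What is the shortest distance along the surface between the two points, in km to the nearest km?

4383 km

Let φ₁ = 0.8570 rad, φ₂ = 1.3090 rad, and Δλ = 1.3177 rad.
Haversine: a = sin²(Δφ/2) + cos φ₁ cos φ₂ sin²(Δλ/2) = 0.0502 + (0.6547)(0.2588)(0.3748) = 0.11374.
Central angle c = 2·arcsin(√a) = 0.68798 rad.
Distance = R·c = 6371 × 0.6880 ≈ 4383 km.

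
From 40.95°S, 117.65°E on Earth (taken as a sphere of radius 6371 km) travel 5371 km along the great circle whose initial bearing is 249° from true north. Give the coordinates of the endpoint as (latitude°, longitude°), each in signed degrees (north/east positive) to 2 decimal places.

Angular distance δ = d/R = 5371/6371 = 0.84304 rad; initial bearing θ = 4.3459 rad.
sin φ₂ = sin φ₁ cos δ + cos φ₁ sin δ cos θ = (-0.6554)(0.6652) + (0.7553)(0.7467)(-0.3584) = -0.6381, so φ₂ = -39.65°.
Δλ = atan2(sin θ sin δ cos φ₁, cos δ − sin φ₁ sin φ₂) = atan2(-0.5265, 0.2470) = -64.866°.
λ₂ = 117.650° − 64.866° = 52.78°.

-39.65°, 52.78°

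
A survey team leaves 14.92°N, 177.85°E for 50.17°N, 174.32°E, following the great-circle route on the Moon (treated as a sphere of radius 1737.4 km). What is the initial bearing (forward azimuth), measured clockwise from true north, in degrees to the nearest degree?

Δλ = -3.530° = -0.0616 rad.
y = sin Δλ · cos φ₂ = (-0.0616)(0.6405) = -0.0394
x = cos φ₁ sin φ₂ − sin φ₁ cos φ₂ cos Δλ = (0.9663)(0.7679) − (0.2575)(0.6405)(0.9981) = 0.5775
θ = atan2(y, x) = -3.91°; adding 360° gives 356°.

356°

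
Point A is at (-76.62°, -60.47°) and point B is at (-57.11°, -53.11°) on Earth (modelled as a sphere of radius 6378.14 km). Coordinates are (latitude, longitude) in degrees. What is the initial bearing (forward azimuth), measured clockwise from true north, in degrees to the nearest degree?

12°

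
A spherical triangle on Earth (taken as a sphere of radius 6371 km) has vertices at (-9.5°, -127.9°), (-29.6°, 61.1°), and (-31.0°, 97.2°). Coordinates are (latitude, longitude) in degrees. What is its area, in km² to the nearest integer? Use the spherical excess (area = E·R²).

38695825 km²

Side lengths (central angles): a = 0.5422, b = 2.1080, c = 2.4426 rad; semiperimeter s = 2.5464.
By l'Huilier's theorem, tan(E/4) = √[tan(s/2) tan((s−a)/2) tan((s−b)/2) tan((s−c)/2)], giving spherical excess E = 0.9533 rad.
Area = E·R² = 0.9533 × (6371)² ≈ 38695825 km².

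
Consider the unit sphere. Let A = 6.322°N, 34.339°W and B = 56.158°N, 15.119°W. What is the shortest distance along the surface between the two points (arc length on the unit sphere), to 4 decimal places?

0.9095

In radians: φ₁ = 0.1103, φ₂ = 0.9801, Δλ = 19.220° = 0.3355 rad.
cos c = sin φ₁ sin φ₂ + cos φ₁ cos φ₂ cos Δλ = (0.1101)(0.8306) + (0.9939)(0.5569)(0.9443) = 0.61413,
so c = arccos(0.61413) = 0.90952 rad.
On the unit sphere the arc length equals the central angle: 0.9095.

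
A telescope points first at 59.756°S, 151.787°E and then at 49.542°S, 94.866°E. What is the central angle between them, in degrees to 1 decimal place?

33.3°

With latitudes φ₁ = -59.756°, φ₂ = -49.542° and longitude difference Δλ = -56.921°:
Haversine: a = sin²(Δφ/2) + cos φ₁ cos φ₂ sin²(Δλ/2) = 0.0079 + (0.5037)(0.6489)(0.2271) = 0.08215.
Central angle c = 2·arcsin(√a) = 0.58139 rad.
So the angular separation is 33.3°.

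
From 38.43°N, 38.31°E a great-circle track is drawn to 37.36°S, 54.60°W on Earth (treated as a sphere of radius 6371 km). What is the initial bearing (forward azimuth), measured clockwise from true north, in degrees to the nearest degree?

240°

With φ₁ = 0.6707, φ₂ = -0.6521, Δλ = -1.6216 rad, the forward-azimuth formula gives
θ = atan2( sin Δλ cos φ₂ , cos φ₁ sin φ₂ − sin φ₁ cos φ₂ cos Δλ ) = atan2(-0.7938, -0.4503) = -119.56°.
Adding 360° brings this into [0°, 360°): 240°.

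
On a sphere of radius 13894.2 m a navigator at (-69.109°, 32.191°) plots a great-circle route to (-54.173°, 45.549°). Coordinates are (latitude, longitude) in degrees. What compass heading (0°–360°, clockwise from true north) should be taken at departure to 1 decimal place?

Δλ = 13.358° = 0.2331 rad.
y = sin Δλ · cos φ₂ = (0.2310)(0.5853) = 0.1352
x = cos φ₁ sin φ₂ − sin φ₁ cos φ₂ cos Δλ = (0.3566)(-0.8108) − (-0.9343)(0.5853)(0.9729) = 0.2429
θ = atan2(y, x) = 29.10°, so the bearing is 29.1°.

29.1°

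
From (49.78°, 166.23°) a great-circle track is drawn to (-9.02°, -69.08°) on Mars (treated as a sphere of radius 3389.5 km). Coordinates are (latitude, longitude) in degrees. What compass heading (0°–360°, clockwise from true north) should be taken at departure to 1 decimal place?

Δλ = 124.690° = 2.1763 rad.
y = sin Δλ · cos φ₂ = (0.8222)(0.9876) = 0.8121
x = cos φ₁ sin φ₂ − sin φ₁ cos φ₂ cos Δλ = (0.6457)(-0.1568) − (0.7636)(0.9876)(-0.5691) = 0.3280
θ = atan2(y, x) = 68.01°, so the bearing is 68.0°.

68.0°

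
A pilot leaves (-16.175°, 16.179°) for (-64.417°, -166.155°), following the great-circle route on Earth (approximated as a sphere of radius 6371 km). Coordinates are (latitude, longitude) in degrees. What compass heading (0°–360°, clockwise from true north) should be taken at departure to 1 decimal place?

179.0°

Δλ = 177.666° = 3.1009 rad.
y = sin Δλ · cos φ₂ = (0.0407)(0.4318) = 0.0176
x = cos φ₁ sin φ₂ − sin φ₁ cos φ₂ cos Δλ = (0.9604)(-0.9020) − (-0.2786)(0.4318)(-0.9992) = -0.9864
θ = atan2(y, x) = 178.98°, so the bearing is 179.0°.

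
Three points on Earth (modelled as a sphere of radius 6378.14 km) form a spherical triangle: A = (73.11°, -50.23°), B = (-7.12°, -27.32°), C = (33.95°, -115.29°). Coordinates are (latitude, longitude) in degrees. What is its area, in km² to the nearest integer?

33123164 km²

Side lengths (central angles): a = 1.6109, b = 0.8815, c = 1.4233 rad; semiperimeter s = 1.9578.
By l'Huilier's theorem, tan(E/4) = √[tan(s/2) tan((s−a)/2) tan((s−b)/2) tan((s−c)/2)], giving spherical excess E = 0.8142 rad.
Area = E·R² = 0.8142 × (6378.14)² ≈ 33123164 km².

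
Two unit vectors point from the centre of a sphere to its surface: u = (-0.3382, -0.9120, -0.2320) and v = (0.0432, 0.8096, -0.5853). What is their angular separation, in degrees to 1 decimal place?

128.1°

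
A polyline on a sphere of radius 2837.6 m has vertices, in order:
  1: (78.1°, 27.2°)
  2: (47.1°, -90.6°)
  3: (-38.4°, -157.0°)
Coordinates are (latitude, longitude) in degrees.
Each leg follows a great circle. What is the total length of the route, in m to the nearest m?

Leg 1→2: central angle 0.8615 rad, distance 2444.5 m.
Leg 2→3: central angle 1.8146 rad, distance 5149.2 m.
Total: 2444.5 + 5149.2 ≈ 7594 m.

7594 m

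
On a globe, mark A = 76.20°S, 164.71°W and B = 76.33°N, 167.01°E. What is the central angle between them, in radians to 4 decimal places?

2.6769 rad

In radians: φ₁ = -1.3299, φ₂ = 1.3322, Δλ = -28.280° = -0.4936 rad.
cos c = sin φ₁ sin φ₂ + cos φ₁ cos φ₂ cos Δλ = (-0.9711)(0.9717) + (0.2385)(0.2363)(0.8806) = -0.89398,
so c = arccos(-0.89398) = 2.67695 rad.
So the angular separation is 2.6769 rad.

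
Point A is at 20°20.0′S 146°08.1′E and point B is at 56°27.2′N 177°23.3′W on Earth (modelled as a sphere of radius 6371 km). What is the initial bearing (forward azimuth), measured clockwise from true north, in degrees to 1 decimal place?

Δλ = 36.477° = 0.6366 rad.
y = sin Δλ · cos φ₂ = (0.5945)(0.5526) = 0.3285
x = cos φ₁ sin φ₂ − sin φ₁ cos φ₂ cos Δλ = (0.9377)(0.8334) − (-0.3475)(0.5526)(0.8041) = 0.9359
θ = atan2(y, x) = 19.34°, so the bearing is 19.3°.

19.3°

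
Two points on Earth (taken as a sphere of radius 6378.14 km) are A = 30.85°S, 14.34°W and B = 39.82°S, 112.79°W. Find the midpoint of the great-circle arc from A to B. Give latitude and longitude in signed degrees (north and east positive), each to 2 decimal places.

The central angle between A and B is δ = 1.3372 rad.
With f = 0.5, the slerp weights are sin((1−f)δ)/sin δ = 0.6372 and sin(fδ)/sin δ = 0.6372.
Weighted sum of the unit vectors: (0.6372)·(0.8318,-0.2126,-0.5128) + (0.6372)·(-0.2975,-0.7081,-0.6404) = (0.3404, -0.5867, -0.7348).
Converting back: φ = atan2(z, √(x²+y²)) = -47.29°, λ = atan2(y, x) = -59.88°.

-47.29°, -59.88°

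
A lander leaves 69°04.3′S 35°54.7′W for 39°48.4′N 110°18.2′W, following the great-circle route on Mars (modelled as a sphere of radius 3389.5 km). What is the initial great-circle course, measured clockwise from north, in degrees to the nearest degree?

Δλ = -74.392° = -1.2984 rad.
y = sin Δλ · cos φ₂ = (-0.9631)(0.7682) = -0.7399
x = cos φ₁ sin φ₂ − sin φ₁ cos φ₂ cos Δλ = (0.3572)(0.6402) − (-0.9340)(0.7682)(0.2691) = 0.4217
θ = atan2(y, x) = -60.32°; adding 360° gives 300°.

300°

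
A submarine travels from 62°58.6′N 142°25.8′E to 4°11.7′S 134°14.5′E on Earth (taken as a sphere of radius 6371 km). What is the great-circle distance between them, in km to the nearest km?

7501 km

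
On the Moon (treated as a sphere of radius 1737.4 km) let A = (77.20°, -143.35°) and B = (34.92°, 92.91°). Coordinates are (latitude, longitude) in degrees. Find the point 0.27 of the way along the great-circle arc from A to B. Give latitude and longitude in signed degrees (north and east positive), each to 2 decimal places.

76.97°, 134.14°

The central angle between A and B is δ = 1.0958 rad.
With f = 0.27, the slerp weights are sin((1−f)δ)/sin δ = 0.8066 and sin(fδ)/sin δ = 0.3279.
Weighted sum of the unit vectors: (0.8066)·(-0.1777,-0.1322,0.9751) + (0.3279)·(-0.0416,0.8189,0.5724) = (-0.1570, 0.1618, 0.9742).
Converting back: φ = atan2(z, √(x²+y²)) = 76.97°, λ = atan2(y, x) = 134.14°.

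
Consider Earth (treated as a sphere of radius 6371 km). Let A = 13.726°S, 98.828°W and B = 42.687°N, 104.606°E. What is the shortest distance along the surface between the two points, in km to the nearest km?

16089 km

With latitudes φ₁ = -13.726°, φ₂ = 42.687° and longitude difference Δλ = -156.566°:
cos c = sin φ₁ sin φ₂ + cos φ₁ cos φ₂ cos Δλ = (-0.2373)(0.6780) + (0.9714)(0.7351)(-0.9175) = -0.81605,
so c = arccos(-0.81605) = 2.52534 rad.
Distance = R·c = 6371 × 2.5253 ≈ 16089 km.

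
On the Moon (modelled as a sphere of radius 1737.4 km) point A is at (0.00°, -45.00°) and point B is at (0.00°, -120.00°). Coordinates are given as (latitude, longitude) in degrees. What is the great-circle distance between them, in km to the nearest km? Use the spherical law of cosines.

Let φ₁ = 0.0000 rad, φ₂ = 0.0000 rad, and Δλ = -1.3090 rad.
cos c = sin φ₁ sin φ₂ + cos φ₁ cos φ₂ cos Δλ = (0.0000)(0.0000) + (1.0000)(1.0000)(0.2588) = 0.25882,
so c = arccos(0.25882) = 1.30900 rad.
Distance = R·c = 1737.4 × 1.3090 ≈ 2274 km.

2274 km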